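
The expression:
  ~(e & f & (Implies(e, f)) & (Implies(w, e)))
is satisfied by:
  {e: False, f: False}
  {f: True, e: False}
  {e: True, f: False}


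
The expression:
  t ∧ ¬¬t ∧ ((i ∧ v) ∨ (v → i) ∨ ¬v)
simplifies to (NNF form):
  t ∧ (i ∨ ¬v)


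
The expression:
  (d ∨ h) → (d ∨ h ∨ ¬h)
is always true.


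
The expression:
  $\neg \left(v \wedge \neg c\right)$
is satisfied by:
  {c: True, v: False}
  {v: False, c: False}
  {v: True, c: True}


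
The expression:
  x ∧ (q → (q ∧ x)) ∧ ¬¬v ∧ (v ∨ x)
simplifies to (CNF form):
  v ∧ x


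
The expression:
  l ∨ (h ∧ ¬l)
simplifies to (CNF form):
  h ∨ l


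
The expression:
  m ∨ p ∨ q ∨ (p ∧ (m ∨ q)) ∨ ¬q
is always true.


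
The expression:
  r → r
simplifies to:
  True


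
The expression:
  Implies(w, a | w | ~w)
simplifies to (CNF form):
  True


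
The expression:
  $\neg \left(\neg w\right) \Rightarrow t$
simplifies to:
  $t \vee \neg w$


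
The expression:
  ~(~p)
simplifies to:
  p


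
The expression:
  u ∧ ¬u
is never true.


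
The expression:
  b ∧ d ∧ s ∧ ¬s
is never true.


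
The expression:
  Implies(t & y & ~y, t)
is always true.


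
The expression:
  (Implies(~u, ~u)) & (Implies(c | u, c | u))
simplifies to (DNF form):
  True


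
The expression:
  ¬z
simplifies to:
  ¬z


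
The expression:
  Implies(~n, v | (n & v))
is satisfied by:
  {n: True, v: True}
  {n: True, v: False}
  {v: True, n: False}


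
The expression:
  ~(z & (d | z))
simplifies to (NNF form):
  ~z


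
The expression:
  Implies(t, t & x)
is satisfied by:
  {x: True, t: False}
  {t: False, x: False}
  {t: True, x: True}


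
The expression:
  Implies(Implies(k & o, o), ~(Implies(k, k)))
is never true.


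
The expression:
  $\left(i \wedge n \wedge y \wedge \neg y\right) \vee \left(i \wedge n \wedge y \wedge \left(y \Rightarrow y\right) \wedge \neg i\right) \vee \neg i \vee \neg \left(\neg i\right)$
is always true.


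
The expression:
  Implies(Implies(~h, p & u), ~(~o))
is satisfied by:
  {o: True, p: False, u: False, h: False}
  {o: True, u: True, p: False, h: False}
  {o: True, p: True, u: False, h: False}
  {o: True, u: True, p: True, h: False}
  {h: True, o: True, p: False, u: False}
  {h: True, o: True, u: True, p: False}
  {h: True, o: True, p: True, u: False}
  {h: True, o: True, u: True, p: True}
  {h: False, p: False, u: False, o: False}
  {u: True, h: False, p: False, o: False}
  {p: True, h: False, u: False, o: False}


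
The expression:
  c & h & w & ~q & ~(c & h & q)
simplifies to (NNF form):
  c & h & w & ~q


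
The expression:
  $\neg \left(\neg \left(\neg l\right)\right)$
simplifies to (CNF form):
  $\neg l$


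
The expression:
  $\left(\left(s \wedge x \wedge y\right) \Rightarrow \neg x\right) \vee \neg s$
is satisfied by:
  {s: False, y: False, x: False}
  {x: True, s: False, y: False}
  {y: True, s: False, x: False}
  {x: True, y: True, s: False}
  {s: True, x: False, y: False}
  {x: True, s: True, y: False}
  {y: True, s: True, x: False}


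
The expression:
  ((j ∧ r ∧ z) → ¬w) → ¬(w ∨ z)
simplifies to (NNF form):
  (j ∨ ¬z) ∧ (r ∨ ¬z) ∧ (w ∨ ¬z) ∧ (z ∨ ¬w)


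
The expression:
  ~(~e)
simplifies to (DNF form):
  e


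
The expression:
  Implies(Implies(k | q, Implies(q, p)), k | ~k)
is always true.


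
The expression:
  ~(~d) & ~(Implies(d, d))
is never true.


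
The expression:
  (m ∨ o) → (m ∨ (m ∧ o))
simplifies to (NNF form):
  m ∨ ¬o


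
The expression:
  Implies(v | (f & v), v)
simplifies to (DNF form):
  True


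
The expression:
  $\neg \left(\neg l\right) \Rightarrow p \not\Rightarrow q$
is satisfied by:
  {p: True, q: False, l: False}
  {q: False, l: False, p: False}
  {p: True, q: True, l: False}
  {q: True, p: False, l: False}
  {l: True, p: True, q: False}


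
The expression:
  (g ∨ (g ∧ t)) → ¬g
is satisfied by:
  {g: False}


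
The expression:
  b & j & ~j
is never true.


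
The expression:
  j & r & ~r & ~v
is never true.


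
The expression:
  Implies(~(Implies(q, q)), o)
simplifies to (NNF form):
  True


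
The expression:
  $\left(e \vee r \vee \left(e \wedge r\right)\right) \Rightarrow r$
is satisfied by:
  {r: True, e: False}
  {e: False, r: False}
  {e: True, r: True}


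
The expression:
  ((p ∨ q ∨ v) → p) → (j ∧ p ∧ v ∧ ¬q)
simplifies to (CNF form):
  (j ∨ ¬p) ∧ (q ∨ v) ∧ (¬p ∨ ¬q)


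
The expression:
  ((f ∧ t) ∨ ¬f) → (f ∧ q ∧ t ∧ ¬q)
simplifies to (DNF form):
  f ∧ ¬t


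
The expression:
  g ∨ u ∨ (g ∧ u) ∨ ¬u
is always true.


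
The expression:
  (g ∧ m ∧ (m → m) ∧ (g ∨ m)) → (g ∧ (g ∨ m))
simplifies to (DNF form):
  True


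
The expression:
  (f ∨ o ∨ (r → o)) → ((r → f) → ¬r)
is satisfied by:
  {r: False, f: False}
  {f: True, r: False}
  {r: True, f: False}


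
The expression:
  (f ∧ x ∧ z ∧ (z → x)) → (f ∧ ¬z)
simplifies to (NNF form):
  ¬f ∨ ¬x ∨ ¬z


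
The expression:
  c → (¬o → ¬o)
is always true.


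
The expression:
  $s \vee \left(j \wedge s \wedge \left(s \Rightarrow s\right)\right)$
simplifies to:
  $s$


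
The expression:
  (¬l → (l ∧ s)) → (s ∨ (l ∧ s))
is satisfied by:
  {s: True, l: False}
  {l: False, s: False}
  {l: True, s: True}


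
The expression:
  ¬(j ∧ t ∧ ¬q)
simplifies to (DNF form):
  q ∨ ¬j ∨ ¬t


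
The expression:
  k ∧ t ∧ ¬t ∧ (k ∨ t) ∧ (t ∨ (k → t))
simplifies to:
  False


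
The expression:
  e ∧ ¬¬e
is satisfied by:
  {e: True}


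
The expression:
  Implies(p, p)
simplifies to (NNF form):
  True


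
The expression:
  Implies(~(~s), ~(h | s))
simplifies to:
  ~s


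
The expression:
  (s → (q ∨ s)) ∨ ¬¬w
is always true.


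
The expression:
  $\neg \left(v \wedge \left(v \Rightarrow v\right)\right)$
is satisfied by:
  {v: False}


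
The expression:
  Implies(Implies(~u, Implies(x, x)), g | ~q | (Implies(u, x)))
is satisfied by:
  {x: True, g: True, u: False, q: False}
  {x: True, g: False, u: False, q: False}
  {g: True, x: False, u: False, q: False}
  {x: False, g: False, u: False, q: False}
  {x: True, q: True, g: True, u: False}
  {x: True, q: True, g: False, u: False}
  {q: True, g: True, x: False, u: False}
  {q: True, x: False, g: False, u: False}
  {x: True, u: True, g: True, q: False}
  {x: True, u: True, g: False, q: False}
  {u: True, g: True, x: False, q: False}
  {u: True, x: False, g: False, q: False}
  {q: True, u: True, x: True, g: True}
  {q: True, u: True, x: True, g: False}
  {q: True, u: True, g: True, x: False}


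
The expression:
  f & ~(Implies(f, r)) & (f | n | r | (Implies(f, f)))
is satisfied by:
  {f: True, r: False}


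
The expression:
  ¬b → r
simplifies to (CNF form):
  b ∨ r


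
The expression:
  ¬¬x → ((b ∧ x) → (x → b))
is always true.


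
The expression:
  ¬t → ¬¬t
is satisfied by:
  {t: True}


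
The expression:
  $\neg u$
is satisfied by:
  {u: False}


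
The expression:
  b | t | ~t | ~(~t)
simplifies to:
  True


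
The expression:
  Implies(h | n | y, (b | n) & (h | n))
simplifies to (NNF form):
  n | (b & h) | (~h & ~y)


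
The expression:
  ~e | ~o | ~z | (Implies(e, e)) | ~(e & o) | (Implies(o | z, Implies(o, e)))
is always true.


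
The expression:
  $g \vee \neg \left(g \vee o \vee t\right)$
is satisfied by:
  {g: True, o: False, t: False}
  {t: True, g: True, o: False}
  {g: True, o: True, t: False}
  {t: True, g: True, o: True}
  {t: False, o: False, g: False}


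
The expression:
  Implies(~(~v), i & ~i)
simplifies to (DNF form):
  ~v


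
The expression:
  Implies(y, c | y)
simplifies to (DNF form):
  True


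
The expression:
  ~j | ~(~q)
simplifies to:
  q | ~j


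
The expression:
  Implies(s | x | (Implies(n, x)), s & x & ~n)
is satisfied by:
  {x: True, s: True, n: False}
  {n: True, s: False, x: False}


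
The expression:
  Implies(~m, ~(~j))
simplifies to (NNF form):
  j | m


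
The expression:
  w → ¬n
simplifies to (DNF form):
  ¬n ∨ ¬w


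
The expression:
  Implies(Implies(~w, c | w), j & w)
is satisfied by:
  {j: True, c: False, w: False}
  {j: False, c: False, w: False}
  {w: True, j: True, c: False}
  {w: True, c: True, j: True}


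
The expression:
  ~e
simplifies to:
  ~e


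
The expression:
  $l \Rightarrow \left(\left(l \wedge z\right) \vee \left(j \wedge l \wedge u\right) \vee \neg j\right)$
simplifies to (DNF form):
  $u \vee z \vee \neg j \vee \neg l$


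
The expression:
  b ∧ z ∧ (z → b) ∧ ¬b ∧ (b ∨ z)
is never true.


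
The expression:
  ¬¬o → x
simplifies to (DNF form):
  x ∨ ¬o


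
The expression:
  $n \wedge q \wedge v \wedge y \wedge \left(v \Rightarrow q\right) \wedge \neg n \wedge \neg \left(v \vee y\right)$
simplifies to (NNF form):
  $\text{False}$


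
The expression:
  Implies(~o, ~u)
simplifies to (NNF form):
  o | ~u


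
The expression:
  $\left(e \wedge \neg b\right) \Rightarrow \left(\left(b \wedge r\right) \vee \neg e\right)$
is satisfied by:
  {b: True, e: False}
  {e: False, b: False}
  {e: True, b: True}


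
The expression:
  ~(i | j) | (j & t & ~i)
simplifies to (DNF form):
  (t & ~i) | (~i & ~j)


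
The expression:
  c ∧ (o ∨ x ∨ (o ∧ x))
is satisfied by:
  {c: True, x: True, o: True}
  {c: True, x: True, o: False}
  {c: True, o: True, x: False}


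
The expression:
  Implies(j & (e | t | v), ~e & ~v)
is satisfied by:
  {v: False, j: False, e: False}
  {e: True, v: False, j: False}
  {v: True, e: False, j: False}
  {e: True, v: True, j: False}
  {j: True, e: False, v: False}


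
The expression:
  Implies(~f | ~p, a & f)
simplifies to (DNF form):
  (a & f) | (f & p)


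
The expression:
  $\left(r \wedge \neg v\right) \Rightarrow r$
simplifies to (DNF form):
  $\text{True}$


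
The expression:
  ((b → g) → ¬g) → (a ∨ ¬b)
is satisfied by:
  {a: True, g: True, b: False}
  {a: True, g: False, b: False}
  {g: True, a: False, b: False}
  {a: False, g: False, b: False}
  {a: True, b: True, g: True}
  {a: True, b: True, g: False}
  {b: True, g: True, a: False}


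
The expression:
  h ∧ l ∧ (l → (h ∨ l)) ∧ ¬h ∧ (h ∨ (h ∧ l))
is never true.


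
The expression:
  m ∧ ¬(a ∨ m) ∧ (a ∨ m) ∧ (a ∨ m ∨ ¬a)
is never true.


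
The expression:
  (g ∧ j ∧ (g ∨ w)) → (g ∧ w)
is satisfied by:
  {w: True, g: False, j: False}
  {g: False, j: False, w: False}
  {j: True, w: True, g: False}
  {j: True, g: False, w: False}
  {w: True, g: True, j: False}
  {g: True, w: False, j: False}
  {j: True, g: True, w: True}


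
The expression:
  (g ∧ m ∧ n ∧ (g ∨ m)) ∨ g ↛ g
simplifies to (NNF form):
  g ∧ m ∧ n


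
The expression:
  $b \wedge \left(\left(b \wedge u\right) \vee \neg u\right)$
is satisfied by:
  {b: True}


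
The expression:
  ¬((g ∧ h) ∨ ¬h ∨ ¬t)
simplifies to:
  h ∧ t ∧ ¬g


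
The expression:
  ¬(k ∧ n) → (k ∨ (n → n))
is always true.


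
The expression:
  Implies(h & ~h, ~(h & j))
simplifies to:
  True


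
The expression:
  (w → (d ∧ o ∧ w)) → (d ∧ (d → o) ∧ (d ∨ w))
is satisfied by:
  {o: True, w: True, d: True}
  {o: True, w: True, d: False}
  {w: True, d: True, o: False}
  {w: True, d: False, o: False}
  {o: True, d: True, w: False}


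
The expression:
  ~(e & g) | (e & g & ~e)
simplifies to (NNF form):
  ~e | ~g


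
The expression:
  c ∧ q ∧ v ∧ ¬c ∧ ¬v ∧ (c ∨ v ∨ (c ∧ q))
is never true.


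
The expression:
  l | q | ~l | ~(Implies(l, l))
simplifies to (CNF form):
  True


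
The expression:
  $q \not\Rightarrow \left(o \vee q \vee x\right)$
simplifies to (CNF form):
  $\text{False}$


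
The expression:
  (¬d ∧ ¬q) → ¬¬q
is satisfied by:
  {d: True, q: True}
  {d: True, q: False}
  {q: True, d: False}


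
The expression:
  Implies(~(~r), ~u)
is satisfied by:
  {u: False, r: False}
  {r: True, u: False}
  {u: True, r: False}


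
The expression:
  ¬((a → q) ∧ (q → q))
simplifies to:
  a ∧ ¬q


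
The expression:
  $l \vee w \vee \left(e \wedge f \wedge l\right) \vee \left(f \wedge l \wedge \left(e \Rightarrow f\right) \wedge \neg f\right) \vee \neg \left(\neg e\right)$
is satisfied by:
  {l: True, w: True, e: True}
  {l: True, w: True, e: False}
  {l: True, e: True, w: False}
  {l: True, e: False, w: False}
  {w: True, e: True, l: False}
  {w: True, e: False, l: False}
  {e: True, w: False, l: False}


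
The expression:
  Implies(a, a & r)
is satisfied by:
  {r: True, a: False}
  {a: False, r: False}
  {a: True, r: True}


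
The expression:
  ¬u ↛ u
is always true.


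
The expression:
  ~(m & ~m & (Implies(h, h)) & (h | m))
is always true.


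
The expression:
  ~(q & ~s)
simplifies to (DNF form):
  s | ~q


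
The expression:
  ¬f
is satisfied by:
  {f: False}


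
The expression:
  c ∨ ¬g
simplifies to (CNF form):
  c ∨ ¬g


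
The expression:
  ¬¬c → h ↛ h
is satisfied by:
  {c: False}


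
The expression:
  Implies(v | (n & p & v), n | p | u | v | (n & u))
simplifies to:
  True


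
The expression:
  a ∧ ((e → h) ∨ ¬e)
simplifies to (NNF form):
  a ∧ (h ∨ ¬e)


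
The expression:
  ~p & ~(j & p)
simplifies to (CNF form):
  ~p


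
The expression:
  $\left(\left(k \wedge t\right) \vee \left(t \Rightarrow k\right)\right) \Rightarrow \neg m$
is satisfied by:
  {t: True, m: False, k: False}
  {t: False, m: False, k: False}
  {k: True, t: True, m: False}
  {k: True, t: False, m: False}
  {m: True, t: True, k: False}


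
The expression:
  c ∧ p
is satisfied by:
  {c: True, p: True}


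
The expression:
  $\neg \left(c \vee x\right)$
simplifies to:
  $\neg c \wedge \neg x$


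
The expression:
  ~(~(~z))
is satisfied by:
  {z: False}


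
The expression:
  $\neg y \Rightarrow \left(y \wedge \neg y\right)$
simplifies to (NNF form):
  $y$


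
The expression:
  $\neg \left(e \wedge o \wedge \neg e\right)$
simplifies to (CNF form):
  $\text{True}$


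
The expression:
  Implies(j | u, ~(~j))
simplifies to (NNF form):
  j | ~u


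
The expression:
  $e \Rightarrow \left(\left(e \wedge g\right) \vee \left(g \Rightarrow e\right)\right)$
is always true.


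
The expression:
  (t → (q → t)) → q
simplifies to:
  q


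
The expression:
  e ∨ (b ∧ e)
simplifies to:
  e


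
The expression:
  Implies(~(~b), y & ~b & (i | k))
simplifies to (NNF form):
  ~b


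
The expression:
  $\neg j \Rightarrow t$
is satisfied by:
  {t: True, j: True}
  {t: True, j: False}
  {j: True, t: False}


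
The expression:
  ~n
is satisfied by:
  {n: False}


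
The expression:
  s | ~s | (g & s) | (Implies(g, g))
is always true.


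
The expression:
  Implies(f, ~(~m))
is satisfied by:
  {m: True, f: False}
  {f: False, m: False}
  {f: True, m: True}


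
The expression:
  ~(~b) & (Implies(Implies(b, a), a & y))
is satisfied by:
  {b: True, y: True, a: False}
  {b: True, a: False, y: False}
  {b: True, y: True, a: True}


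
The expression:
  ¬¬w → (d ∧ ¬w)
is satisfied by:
  {w: False}


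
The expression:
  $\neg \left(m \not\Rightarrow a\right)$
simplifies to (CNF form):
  $a \vee \neg m$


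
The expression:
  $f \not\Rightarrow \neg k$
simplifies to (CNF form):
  $f \wedge k$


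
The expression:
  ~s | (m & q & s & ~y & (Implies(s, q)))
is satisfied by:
  {m: True, q: True, s: False, y: False}
  {m: True, q: False, s: False, y: False}
  {q: True, y: False, m: False, s: False}
  {y: False, q: False, m: False, s: False}
  {y: True, m: True, q: True, s: False}
  {y: True, m: True, q: False, s: False}
  {y: True, q: True, m: False, s: False}
  {y: True, q: False, m: False, s: False}
  {s: True, m: True, q: True, y: False}


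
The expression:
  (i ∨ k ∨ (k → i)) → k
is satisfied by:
  {k: True}


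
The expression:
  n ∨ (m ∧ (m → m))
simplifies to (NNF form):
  m ∨ n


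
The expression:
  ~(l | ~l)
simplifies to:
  False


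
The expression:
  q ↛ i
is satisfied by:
  {q: True, i: False}


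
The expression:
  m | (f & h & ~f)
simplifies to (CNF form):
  m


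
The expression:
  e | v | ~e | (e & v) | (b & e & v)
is always true.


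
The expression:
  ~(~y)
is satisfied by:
  {y: True}


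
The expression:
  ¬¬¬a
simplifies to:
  ¬a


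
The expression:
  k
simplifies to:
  k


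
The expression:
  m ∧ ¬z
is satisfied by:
  {m: True, z: False}


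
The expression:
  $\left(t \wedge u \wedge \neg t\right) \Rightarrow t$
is always true.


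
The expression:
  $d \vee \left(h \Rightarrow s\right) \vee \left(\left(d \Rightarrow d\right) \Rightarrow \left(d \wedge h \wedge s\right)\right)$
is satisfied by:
  {d: True, s: True, h: False}
  {d: True, h: False, s: False}
  {s: True, h: False, d: False}
  {s: False, h: False, d: False}
  {d: True, s: True, h: True}
  {d: True, h: True, s: False}
  {s: True, h: True, d: False}


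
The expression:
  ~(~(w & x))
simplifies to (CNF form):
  w & x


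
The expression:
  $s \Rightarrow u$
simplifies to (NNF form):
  $u \vee \neg s$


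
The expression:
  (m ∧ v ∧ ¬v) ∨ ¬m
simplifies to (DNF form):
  ¬m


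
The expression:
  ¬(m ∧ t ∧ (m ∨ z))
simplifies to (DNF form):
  ¬m ∨ ¬t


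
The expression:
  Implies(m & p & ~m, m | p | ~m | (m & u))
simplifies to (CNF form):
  True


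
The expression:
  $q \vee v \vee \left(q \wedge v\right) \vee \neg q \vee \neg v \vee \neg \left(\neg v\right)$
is always true.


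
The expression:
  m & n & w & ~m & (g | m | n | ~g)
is never true.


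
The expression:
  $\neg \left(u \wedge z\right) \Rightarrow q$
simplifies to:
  $q \vee \left(u \wedge z\right)$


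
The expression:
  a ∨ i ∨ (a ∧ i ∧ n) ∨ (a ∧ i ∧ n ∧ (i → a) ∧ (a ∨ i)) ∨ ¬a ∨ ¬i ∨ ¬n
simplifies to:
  True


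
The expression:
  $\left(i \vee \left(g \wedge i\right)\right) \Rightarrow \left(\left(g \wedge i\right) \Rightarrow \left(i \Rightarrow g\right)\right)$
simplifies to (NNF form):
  $\text{True}$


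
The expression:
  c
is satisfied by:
  {c: True}


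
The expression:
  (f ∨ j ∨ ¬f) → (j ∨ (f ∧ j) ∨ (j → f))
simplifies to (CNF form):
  True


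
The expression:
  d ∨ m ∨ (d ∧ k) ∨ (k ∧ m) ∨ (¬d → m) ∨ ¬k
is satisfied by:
  {d: True, m: True, k: False}
  {d: True, k: False, m: False}
  {m: True, k: False, d: False}
  {m: False, k: False, d: False}
  {d: True, m: True, k: True}
  {d: True, k: True, m: False}
  {m: True, k: True, d: False}


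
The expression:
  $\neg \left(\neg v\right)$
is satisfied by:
  {v: True}


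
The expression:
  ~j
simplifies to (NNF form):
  ~j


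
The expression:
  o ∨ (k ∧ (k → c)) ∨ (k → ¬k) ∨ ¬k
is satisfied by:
  {o: True, c: True, k: False}
  {o: True, k: False, c: False}
  {c: True, k: False, o: False}
  {c: False, k: False, o: False}
  {o: True, c: True, k: True}
  {o: True, k: True, c: False}
  {c: True, k: True, o: False}


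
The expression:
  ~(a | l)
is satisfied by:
  {l: False, a: False}


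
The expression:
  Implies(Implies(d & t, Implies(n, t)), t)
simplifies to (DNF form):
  t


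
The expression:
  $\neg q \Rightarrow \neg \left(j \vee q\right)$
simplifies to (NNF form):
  $q \vee \neg j$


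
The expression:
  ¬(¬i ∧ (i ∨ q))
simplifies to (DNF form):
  i ∨ ¬q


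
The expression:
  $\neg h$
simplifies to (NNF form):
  $\neg h$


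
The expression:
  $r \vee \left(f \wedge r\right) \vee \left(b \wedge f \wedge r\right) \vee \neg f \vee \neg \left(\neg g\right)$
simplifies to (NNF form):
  $g \vee r \vee \neg f$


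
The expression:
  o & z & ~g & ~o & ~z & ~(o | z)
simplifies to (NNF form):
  False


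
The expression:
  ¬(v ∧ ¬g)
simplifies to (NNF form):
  g ∨ ¬v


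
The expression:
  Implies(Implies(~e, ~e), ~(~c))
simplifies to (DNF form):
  c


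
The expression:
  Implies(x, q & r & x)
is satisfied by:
  {q: True, r: True, x: False}
  {q: True, r: False, x: False}
  {r: True, q: False, x: False}
  {q: False, r: False, x: False}
  {x: True, q: True, r: True}


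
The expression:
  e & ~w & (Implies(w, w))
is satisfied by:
  {e: True, w: False}


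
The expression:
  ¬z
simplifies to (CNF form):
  ¬z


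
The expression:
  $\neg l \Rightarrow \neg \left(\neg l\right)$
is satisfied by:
  {l: True}


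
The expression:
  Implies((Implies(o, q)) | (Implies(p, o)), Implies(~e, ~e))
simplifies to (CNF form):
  True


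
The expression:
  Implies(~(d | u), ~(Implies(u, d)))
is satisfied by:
  {d: True, u: True}
  {d: True, u: False}
  {u: True, d: False}


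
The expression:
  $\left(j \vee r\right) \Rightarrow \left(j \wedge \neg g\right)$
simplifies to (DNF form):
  $\left(j \wedge \neg g\right) \vee \left(\neg j \wedge \neg r\right)$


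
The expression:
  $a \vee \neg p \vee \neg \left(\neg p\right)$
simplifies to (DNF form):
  $\text{True}$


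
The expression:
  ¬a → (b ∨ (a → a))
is always true.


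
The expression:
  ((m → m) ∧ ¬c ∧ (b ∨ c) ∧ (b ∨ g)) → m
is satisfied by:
  {c: True, m: True, b: False}
  {c: True, m: False, b: False}
  {m: True, c: False, b: False}
  {c: False, m: False, b: False}
  {c: True, b: True, m: True}
  {c: True, b: True, m: False}
  {b: True, m: True, c: False}


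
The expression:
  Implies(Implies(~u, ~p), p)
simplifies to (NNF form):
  p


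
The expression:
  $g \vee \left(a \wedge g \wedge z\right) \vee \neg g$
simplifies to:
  $\text{True}$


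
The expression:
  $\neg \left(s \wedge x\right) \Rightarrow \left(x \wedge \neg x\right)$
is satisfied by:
  {s: True, x: True}


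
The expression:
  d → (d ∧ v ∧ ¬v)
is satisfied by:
  {d: False}


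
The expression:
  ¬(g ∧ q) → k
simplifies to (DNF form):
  k ∨ (g ∧ q)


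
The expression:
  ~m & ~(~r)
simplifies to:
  r & ~m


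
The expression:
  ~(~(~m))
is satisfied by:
  {m: False}


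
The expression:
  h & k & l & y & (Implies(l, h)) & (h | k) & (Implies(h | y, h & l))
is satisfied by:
  {k: True, h: True, y: True, l: True}


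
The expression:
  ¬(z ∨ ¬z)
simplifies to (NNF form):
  False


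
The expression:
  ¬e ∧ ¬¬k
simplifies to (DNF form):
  k ∧ ¬e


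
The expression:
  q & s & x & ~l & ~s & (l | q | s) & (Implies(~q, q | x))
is never true.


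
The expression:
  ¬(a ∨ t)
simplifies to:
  ¬a ∧ ¬t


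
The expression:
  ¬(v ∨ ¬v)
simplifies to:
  False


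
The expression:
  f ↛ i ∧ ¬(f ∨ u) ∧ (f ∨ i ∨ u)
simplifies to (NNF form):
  False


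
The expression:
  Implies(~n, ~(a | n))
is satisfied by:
  {n: True, a: False}
  {a: False, n: False}
  {a: True, n: True}


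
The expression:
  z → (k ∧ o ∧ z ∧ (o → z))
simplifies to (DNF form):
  (k ∧ o) ∨ ¬z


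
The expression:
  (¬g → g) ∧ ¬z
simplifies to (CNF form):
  g ∧ ¬z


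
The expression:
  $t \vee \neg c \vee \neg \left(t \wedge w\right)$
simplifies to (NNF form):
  $\text{True}$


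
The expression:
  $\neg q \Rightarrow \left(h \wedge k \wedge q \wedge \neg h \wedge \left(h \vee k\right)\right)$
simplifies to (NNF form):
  $q$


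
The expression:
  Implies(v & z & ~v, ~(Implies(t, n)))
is always true.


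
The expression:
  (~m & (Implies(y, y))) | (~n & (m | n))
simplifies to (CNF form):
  ~m | ~n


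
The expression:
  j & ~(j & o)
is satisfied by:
  {j: True, o: False}


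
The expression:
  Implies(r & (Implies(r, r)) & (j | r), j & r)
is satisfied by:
  {j: True, r: False}
  {r: False, j: False}
  {r: True, j: True}


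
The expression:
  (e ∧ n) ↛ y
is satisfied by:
  {e: True, n: True, y: False}


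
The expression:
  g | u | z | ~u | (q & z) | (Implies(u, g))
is always true.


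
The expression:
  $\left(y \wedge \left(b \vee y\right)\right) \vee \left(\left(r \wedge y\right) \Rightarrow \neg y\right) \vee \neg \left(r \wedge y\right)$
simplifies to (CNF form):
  $\text{True}$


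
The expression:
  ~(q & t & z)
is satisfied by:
  {t: False, z: False, q: False}
  {q: True, t: False, z: False}
  {z: True, t: False, q: False}
  {q: True, z: True, t: False}
  {t: True, q: False, z: False}
  {q: True, t: True, z: False}
  {z: True, t: True, q: False}


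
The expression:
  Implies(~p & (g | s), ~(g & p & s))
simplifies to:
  True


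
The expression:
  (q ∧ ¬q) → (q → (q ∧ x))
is always true.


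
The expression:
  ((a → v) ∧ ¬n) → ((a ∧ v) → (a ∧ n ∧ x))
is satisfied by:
  {n: True, v: False, a: False}
  {v: False, a: False, n: False}
  {n: True, a: True, v: False}
  {a: True, v: False, n: False}
  {n: True, v: True, a: False}
  {v: True, n: False, a: False}
  {n: True, a: True, v: True}


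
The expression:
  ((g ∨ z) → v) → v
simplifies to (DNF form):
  g ∨ v ∨ z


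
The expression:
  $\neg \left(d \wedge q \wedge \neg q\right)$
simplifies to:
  $\text{True}$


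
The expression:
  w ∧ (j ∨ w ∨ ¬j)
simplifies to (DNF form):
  w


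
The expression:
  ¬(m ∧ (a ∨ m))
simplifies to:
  ¬m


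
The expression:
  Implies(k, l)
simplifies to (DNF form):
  l | ~k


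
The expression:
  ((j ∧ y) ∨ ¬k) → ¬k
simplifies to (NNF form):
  ¬j ∨ ¬k ∨ ¬y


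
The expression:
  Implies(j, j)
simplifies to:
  True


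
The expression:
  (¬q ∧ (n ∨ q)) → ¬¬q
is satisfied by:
  {q: True, n: False}
  {n: False, q: False}
  {n: True, q: True}


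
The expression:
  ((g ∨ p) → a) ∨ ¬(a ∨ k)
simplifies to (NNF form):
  a ∨ (¬g ∧ ¬p) ∨ ¬k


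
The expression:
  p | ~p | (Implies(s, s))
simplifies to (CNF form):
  True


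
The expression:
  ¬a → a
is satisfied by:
  {a: True}


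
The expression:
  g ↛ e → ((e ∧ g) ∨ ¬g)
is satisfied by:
  {e: True, g: False}
  {g: False, e: False}
  {g: True, e: True}


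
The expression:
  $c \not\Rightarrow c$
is never true.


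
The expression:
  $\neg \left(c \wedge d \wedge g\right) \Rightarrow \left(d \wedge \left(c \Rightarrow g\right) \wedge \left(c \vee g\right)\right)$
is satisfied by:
  {d: True, g: True}


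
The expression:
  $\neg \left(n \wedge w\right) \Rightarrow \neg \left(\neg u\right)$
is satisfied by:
  {n: True, u: True, w: True}
  {n: True, u: True, w: False}
  {u: True, w: True, n: False}
  {u: True, w: False, n: False}
  {n: True, w: True, u: False}


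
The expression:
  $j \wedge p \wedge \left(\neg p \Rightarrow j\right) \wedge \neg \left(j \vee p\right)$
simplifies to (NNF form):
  $\text{False}$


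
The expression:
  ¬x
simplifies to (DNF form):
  ¬x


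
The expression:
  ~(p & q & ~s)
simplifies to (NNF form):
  s | ~p | ~q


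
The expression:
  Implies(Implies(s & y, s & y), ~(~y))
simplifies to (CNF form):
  y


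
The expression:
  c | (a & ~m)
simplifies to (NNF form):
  c | (a & ~m)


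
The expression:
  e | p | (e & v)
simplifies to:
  e | p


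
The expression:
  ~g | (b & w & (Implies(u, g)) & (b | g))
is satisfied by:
  {w: True, b: True, g: False}
  {w: True, b: False, g: False}
  {b: True, w: False, g: False}
  {w: False, b: False, g: False}
  {w: True, g: True, b: True}


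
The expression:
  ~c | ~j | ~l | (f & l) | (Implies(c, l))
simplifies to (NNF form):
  True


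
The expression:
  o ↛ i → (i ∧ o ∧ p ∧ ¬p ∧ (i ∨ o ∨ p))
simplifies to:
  i ∨ ¬o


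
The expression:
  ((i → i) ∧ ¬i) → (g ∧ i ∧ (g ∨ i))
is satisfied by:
  {i: True}


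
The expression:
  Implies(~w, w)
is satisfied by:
  {w: True}


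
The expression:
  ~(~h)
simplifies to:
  h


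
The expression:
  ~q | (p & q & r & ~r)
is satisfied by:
  {q: False}


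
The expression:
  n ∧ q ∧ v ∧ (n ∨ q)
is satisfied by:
  {n: True, q: True, v: True}


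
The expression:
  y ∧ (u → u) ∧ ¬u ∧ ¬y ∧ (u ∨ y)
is never true.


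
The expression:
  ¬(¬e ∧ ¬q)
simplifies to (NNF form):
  e ∨ q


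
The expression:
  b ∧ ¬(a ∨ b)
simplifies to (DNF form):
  False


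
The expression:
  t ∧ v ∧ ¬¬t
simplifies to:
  t ∧ v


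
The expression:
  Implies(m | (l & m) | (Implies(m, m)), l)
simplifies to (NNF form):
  l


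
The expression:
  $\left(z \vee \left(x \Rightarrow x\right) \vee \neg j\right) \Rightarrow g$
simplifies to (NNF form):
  $g$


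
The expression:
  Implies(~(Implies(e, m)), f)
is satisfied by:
  {m: True, f: True, e: False}
  {m: True, f: False, e: False}
  {f: True, m: False, e: False}
  {m: False, f: False, e: False}
  {m: True, e: True, f: True}
  {m: True, e: True, f: False}
  {e: True, f: True, m: False}


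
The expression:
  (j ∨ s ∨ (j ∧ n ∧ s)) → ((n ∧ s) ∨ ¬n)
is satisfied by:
  {s: True, n: False, j: False}
  {s: False, n: False, j: False}
  {j: True, s: True, n: False}
  {j: True, s: False, n: False}
  {n: True, s: True, j: False}
  {n: True, s: False, j: False}
  {n: True, j: True, s: True}


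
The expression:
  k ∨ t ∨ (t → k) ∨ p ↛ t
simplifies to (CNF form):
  True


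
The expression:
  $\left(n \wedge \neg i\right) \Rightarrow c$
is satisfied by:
  {i: True, c: True, n: False}
  {i: True, c: False, n: False}
  {c: True, i: False, n: False}
  {i: False, c: False, n: False}
  {i: True, n: True, c: True}
  {i: True, n: True, c: False}
  {n: True, c: True, i: False}


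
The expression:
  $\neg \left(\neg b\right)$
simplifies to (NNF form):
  $b$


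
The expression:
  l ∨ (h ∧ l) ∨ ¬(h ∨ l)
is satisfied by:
  {l: True, h: False}
  {h: False, l: False}
  {h: True, l: True}


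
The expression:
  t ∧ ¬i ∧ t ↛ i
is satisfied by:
  {t: True, i: False}


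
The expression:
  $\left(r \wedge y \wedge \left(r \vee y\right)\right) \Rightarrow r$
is always true.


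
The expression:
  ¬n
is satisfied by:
  {n: False}


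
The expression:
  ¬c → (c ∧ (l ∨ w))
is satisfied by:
  {c: True}


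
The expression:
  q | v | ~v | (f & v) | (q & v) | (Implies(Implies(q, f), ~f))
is always true.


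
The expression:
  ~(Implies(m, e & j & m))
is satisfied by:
  {m: True, e: False, j: False}
  {j: True, m: True, e: False}
  {e: True, m: True, j: False}


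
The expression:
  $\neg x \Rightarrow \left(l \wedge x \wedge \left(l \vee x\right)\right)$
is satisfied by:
  {x: True}


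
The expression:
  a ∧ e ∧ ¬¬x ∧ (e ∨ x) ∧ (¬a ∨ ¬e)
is never true.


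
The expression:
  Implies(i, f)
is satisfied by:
  {f: True, i: False}
  {i: False, f: False}
  {i: True, f: True}


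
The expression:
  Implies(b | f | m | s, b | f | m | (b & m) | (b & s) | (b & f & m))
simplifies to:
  b | f | m | ~s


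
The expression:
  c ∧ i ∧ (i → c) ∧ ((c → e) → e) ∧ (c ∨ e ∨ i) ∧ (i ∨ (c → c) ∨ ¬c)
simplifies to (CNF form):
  c ∧ i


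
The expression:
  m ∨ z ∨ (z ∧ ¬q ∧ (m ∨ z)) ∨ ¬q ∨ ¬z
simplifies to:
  True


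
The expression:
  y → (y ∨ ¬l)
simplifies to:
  True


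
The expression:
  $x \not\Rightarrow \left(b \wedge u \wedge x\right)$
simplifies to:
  $x \wedge \left(\neg b \vee \neg u\right)$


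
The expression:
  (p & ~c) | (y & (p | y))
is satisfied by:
  {y: True, p: True, c: False}
  {y: True, c: False, p: False}
  {y: True, p: True, c: True}
  {y: True, c: True, p: False}
  {p: True, c: False, y: False}


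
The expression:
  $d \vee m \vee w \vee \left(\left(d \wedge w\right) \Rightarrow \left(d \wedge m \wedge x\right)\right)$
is always true.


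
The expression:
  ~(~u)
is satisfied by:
  {u: True}


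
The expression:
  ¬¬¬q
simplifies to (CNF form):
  ¬q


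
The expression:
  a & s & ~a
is never true.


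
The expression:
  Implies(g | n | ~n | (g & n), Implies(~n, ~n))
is always true.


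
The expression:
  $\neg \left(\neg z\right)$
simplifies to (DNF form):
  $z$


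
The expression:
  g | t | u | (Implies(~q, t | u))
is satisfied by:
  {t: True, q: True, g: True, u: True}
  {t: True, q: True, g: True, u: False}
  {t: True, q: True, u: True, g: False}
  {t: True, q: True, u: False, g: False}
  {t: True, g: True, u: True, q: False}
  {t: True, g: True, u: False, q: False}
  {t: True, g: False, u: True, q: False}
  {t: True, g: False, u: False, q: False}
  {q: True, g: True, u: True, t: False}
  {q: True, g: True, u: False, t: False}
  {q: True, u: True, g: False, t: False}
  {q: True, u: False, g: False, t: False}
  {g: True, u: True, q: False, t: False}
  {g: True, q: False, u: False, t: False}
  {u: True, q: False, g: False, t: False}


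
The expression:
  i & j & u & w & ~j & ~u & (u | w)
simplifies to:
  False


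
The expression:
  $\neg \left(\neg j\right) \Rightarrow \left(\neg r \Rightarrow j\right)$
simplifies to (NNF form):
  $\text{True}$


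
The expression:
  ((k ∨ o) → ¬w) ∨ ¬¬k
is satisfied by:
  {k: True, w: False, o: False}
  {w: False, o: False, k: False}
  {k: True, o: True, w: False}
  {o: True, w: False, k: False}
  {k: True, w: True, o: False}
  {w: True, k: False, o: False}
  {k: True, o: True, w: True}


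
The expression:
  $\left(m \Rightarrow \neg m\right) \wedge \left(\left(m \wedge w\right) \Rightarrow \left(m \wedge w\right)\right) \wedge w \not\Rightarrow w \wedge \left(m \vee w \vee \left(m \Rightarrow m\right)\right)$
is never true.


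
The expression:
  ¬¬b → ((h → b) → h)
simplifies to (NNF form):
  h ∨ ¬b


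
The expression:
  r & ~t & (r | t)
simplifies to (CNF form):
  r & ~t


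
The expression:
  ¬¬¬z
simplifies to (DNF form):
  ¬z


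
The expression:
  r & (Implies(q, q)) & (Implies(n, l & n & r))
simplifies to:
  r & (l | ~n)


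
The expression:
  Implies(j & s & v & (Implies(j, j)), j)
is always true.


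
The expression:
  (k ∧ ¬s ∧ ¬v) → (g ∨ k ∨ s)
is always true.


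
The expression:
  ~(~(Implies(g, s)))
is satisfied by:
  {s: True, g: False}
  {g: False, s: False}
  {g: True, s: True}


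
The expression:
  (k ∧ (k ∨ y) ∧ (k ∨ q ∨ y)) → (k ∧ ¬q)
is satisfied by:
  {k: False, q: False}
  {q: True, k: False}
  {k: True, q: False}


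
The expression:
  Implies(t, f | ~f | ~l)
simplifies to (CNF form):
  True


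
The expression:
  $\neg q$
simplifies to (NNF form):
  $\neg q$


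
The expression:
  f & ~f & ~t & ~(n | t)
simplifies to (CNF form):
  False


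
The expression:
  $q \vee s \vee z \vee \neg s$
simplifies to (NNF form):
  $\text{True}$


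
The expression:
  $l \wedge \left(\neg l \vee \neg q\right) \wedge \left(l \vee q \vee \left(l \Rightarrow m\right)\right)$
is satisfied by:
  {l: True, q: False}


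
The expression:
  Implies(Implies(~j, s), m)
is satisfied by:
  {m: True, j: False, s: False}
  {m: True, s: True, j: False}
  {m: True, j: True, s: False}
  {m: True, s: True, j: True}
  {s: False, j: False, m: False}


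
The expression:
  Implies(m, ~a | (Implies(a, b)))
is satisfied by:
  {b: True, m: False, a: False}
  {m: False, a: False, b: False}
  {b: True, a: True, m: False}
  {a: True, m: False, b: False}
  {b: True, m: True, a: False}
  {m: True, b: False, a: False}
  {b: True, a: True, m: True}


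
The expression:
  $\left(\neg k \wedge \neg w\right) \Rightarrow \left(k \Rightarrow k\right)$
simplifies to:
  $\text{True}$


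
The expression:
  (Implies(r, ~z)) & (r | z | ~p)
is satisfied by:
  {p: False, r: False, z: False}
  {z: True, p: False, r: False}
  {z: True, p: True, r: False}
  {r: True, p: False, z: False}
  {r: True, p: True, z: False}


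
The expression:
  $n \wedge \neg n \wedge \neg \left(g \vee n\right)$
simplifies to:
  $\text{False}$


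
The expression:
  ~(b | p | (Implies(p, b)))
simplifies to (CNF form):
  False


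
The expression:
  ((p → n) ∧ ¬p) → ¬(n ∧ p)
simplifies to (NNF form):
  True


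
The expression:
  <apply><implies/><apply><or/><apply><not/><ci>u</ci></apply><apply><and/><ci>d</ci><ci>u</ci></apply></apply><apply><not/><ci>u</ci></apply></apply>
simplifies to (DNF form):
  <apply><or/><apply><not/><ci>d</ci></apply><apply><not/><ci>u</ci></apply></apply>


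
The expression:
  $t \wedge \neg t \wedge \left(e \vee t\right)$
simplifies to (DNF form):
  $\text{False}$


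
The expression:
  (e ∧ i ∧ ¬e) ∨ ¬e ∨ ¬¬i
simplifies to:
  i ∨ ¬e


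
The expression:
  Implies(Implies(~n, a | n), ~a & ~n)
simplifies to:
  ~a & ~n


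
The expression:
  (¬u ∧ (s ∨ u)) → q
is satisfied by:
  {q: True, u: True, s: False}
  {q: True, s: False, u: False}
  {u: True, s: False, q: False}
  {u: False, s: False, q: False}
  {q: True, u: True, s: True}
  {q: True, s: True, u: False}
  {u: True, s: True, q: False}


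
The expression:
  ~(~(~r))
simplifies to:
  ~r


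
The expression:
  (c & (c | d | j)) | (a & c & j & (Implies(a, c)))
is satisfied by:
  {c: True}


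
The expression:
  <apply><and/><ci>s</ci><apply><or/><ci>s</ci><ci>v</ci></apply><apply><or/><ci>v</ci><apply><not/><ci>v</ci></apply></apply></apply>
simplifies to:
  <ci>s</ci>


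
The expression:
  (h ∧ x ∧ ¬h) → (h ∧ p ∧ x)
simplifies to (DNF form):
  True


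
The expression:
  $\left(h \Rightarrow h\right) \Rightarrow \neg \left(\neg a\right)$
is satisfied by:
  {a: True}


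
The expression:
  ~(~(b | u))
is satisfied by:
  {b: True, u: True}
  {b: True, u: False}
  {u: True, b: False}


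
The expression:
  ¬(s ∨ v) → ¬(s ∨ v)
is always true.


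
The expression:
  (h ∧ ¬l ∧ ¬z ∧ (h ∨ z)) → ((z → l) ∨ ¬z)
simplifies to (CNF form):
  True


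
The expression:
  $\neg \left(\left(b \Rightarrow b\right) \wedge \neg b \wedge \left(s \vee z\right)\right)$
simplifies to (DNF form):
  $b \vee \left(\neg s \wedge \neg z\right)$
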